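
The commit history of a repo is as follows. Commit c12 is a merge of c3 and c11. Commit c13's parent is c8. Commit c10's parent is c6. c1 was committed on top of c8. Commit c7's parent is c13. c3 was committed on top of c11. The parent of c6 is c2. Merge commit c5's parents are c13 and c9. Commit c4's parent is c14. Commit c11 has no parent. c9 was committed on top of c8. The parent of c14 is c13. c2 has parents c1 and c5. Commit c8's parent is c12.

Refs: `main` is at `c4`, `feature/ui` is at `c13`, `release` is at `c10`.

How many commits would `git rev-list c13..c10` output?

Reachable from c10: {c1, c10, c11, c12, c13, c2, c3, c5, c6, c8, c9}.
Reachable from c13: {c11, c12, c13, c3, c8}.
In c10's history but not c13's: {c1, c10, c2, c5, c6, c9} — 6 commits.

6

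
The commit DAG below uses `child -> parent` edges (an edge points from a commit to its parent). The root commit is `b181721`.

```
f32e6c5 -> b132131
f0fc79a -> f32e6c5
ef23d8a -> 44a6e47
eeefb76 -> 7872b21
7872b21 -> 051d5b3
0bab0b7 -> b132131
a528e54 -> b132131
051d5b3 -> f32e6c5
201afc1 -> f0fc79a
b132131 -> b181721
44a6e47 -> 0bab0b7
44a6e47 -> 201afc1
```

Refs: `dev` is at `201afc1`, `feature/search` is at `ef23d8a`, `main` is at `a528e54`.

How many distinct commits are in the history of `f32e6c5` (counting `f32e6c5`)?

3

Walking parent pointers from f32e6c5: reachable set = {b132131, b181721, f32e6c5}.
That is 3 commits.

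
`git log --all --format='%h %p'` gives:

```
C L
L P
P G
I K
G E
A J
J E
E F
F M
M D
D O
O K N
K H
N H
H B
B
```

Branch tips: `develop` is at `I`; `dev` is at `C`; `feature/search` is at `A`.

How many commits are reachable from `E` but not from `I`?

6

Reachable from E: {B, D, E, F, H, K, M, N, O}.
Reachable from I: {B, H, I, K}.
In E's history but not I's: {D, E, F, M, N, O} — 6 commits.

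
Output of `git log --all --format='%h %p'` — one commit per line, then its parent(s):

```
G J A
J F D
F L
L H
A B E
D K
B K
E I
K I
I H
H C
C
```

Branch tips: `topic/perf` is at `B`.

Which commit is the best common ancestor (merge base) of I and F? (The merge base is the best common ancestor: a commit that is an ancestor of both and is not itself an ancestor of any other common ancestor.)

Ancestors of I: {C, H, I}.
Ancestors of F: {C, F, H, L}.
Common ancestors: {C, H}.
Among these, H is not an ancestor of any other common ancestor — it is the merge base.

H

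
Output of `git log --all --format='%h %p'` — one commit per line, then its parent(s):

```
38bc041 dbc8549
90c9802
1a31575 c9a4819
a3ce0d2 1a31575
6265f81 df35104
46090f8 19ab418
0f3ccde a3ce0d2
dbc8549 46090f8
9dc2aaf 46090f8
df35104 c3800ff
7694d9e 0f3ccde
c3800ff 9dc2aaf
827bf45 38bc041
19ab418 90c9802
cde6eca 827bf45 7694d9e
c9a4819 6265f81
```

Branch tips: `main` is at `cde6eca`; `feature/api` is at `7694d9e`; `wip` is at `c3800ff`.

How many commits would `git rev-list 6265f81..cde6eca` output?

9

Reachable from cde6eca: {0f3ccde, 19ab418, 1a31575, 38bc041, 46090f8, 6265f81, 7694d9e, 827bf45, 90c9802, 9dc2aaf, a3ce0d2, c3800ff, c9a4819, cde6eca, dbc8549, df35104}.
Reachable from 6265f81: {19ab418, 46090f8, 6265f81, 90c9802, 9dc2aaf, c3800ff, df35104}.
In cde6eca's history but not 6265f81's: {0f3ccde, 1a31575, 38bc041, 7694d9e, 827bf45, a3ce0d2, c9a4819, cde6eca, dbc8549} — 9 commits.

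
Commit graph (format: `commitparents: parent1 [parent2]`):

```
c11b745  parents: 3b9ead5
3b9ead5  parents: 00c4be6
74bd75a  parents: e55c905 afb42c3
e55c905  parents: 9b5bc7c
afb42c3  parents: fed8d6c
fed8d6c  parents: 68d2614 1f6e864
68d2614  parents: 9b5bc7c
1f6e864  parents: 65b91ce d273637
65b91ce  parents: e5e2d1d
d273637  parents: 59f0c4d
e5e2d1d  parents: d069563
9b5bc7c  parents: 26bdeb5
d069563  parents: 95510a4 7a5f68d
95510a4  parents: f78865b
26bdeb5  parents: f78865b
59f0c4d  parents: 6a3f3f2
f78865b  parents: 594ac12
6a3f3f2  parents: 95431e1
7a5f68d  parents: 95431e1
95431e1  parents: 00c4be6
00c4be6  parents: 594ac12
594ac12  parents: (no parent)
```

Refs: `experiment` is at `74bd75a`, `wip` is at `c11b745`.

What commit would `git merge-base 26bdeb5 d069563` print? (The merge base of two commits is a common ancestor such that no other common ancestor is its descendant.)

Ancestors of 26bdeb5: {26bdeb5, 594ac12, f78865b}.
Ancestors of d069563: {00c4be6, 594ac12, 7a5f68d, 95431e1, 95510a4, d069563, f78865b}.
Common ancestors: {594ac12, f78865b}.
Among these, f78865b is not an ancestor of any other common ancestor — it is the merge base.

f78865b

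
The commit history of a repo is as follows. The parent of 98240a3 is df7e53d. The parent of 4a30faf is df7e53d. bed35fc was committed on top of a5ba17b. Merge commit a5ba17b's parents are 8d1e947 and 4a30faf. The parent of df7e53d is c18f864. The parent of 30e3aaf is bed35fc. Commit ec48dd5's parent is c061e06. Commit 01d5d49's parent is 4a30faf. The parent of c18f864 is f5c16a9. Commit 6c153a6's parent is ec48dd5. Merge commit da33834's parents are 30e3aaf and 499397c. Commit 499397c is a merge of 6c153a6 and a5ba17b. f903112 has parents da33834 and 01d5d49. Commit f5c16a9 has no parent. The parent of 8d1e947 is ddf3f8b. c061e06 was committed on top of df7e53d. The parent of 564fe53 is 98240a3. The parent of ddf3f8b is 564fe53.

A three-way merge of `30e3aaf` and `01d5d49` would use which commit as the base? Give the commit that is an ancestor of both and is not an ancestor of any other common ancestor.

Ancestors of 30e3aaf: {30e3aaf, 4a30faf, 564fe53, 8d1e947, 98240a3, a5ba17b, bed35fc, c18f864, ddf3f8b, df7e53d, f5c16a9}.
Ancestors of 01d5d49: {01d5d49, 4a30faf, c18f864, df7e53d, f5c16a9}.
Common ancestors: {4a30faf, c18f864, df7e53d, f5c16a9}.
Among these, 4a30faf is not an ancestor of any other common ancestor — it is the merge base.

4a30faf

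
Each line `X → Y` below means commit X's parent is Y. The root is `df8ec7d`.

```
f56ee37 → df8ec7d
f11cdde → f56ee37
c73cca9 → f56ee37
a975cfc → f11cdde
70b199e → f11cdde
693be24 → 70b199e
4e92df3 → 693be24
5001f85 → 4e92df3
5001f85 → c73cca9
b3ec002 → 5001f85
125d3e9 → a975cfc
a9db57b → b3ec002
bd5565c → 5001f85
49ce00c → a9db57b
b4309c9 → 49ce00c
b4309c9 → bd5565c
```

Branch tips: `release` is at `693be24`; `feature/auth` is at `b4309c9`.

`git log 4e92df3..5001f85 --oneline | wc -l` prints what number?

2

Reachable from 5001f85: {4e92df3, 5001f85, 693be24, 70b199e, c73cca9, df8ec7d, f11cdde, f56ee37}.
Reachable from 4e92df3: {4e92df3, 693be24, 70b199e, df8ec7d, f11cdde, f56ee37}.
In 5001f85's history but not 4e92df3's: {5001f85, c73cca9} — 2 commits.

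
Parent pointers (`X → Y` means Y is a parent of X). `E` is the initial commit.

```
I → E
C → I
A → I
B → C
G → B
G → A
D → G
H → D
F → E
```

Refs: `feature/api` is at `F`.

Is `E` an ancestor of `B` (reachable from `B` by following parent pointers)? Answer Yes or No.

Ancestors of B (commits reachable by following parents): {B, C, E, I}.
E is in that set, so it is an ancestor of B.

Yes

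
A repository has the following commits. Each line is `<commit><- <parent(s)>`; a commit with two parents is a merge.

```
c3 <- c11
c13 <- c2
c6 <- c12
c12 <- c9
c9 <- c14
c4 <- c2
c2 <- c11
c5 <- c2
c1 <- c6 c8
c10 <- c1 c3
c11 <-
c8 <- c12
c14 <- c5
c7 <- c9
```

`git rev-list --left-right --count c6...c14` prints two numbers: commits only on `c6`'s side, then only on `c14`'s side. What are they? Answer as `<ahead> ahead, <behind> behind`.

3 ahead, 0 behind

Reachable from c6: {c11, c12, c14, c2, c5, c6, c9}.
Reachable from c14: {c11, c14, c2, c5}.
Only in c6's history (ahead): {c12, c6, c9} — 3.
Only in c14's history (behind): {} — 0.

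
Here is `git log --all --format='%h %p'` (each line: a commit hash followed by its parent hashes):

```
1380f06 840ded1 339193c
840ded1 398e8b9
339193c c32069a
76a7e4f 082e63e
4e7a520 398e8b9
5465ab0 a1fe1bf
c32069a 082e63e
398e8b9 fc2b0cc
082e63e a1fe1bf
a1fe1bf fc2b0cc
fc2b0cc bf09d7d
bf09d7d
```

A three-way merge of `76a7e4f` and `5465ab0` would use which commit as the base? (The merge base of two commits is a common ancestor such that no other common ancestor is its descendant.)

Ancestors of 76a7e4f: {082e63e, 76a7e4f, a1fe1bf, bf09d7d, fc2b0cc}.
Ancestors of 5465ab0: {5465ab0, a1fe1bf, bf09d7d, fc2b0cc}.
Common ancestors: {a1fe1bf, bf09d7d, fc2b0cc}.
Among these, a1fe1bf is not an ancestor of any other common ancestor — it is the merge base.

a1fe1bf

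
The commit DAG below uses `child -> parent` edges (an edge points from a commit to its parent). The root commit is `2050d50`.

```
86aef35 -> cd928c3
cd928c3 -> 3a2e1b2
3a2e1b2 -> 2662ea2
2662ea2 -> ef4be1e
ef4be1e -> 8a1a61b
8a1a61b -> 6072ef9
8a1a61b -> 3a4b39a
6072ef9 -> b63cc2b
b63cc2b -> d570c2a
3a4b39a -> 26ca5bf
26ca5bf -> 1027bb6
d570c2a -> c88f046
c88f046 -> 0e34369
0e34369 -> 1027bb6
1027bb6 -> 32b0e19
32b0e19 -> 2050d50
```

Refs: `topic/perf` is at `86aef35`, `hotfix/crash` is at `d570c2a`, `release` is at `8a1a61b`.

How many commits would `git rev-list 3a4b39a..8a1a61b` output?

Reachable from 8a1a61b: {0e34369, 1027bb6, 2050d50, 26ca5bf, 32b0e19, 3a4b39a, 6072ef9, 8a1a61b, b63cc2b, c88f046, d570c2a}.
Reachable from 3a4b39a: {1027bb6, 2050d50, 26ca5bf, 32b0e19, 3a4b39a}.
In 8a1a61b's history but not 3a4b39a's: {0e34369, 6072ef9, 8a1a61b, b63cc2b, c88f046, d570c2a} — 6 commits.

6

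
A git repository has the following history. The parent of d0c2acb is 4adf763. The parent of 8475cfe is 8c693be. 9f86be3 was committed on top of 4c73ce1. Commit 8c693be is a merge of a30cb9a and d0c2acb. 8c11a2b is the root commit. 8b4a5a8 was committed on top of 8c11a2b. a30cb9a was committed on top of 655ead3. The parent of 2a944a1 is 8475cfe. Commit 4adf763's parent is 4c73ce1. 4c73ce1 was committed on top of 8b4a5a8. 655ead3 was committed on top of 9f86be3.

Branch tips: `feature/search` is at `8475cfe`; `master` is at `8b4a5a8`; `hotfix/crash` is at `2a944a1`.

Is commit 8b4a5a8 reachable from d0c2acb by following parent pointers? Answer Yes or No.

Yes

Ancestors of d0c2acb (commits reachable by following parents): {4adf763, 4c73ce1, 8b4a5a8, 8c11a2b, d0c2acb}.
8b4a5a8 is in that set, so it is an ancestor of d0c2acb.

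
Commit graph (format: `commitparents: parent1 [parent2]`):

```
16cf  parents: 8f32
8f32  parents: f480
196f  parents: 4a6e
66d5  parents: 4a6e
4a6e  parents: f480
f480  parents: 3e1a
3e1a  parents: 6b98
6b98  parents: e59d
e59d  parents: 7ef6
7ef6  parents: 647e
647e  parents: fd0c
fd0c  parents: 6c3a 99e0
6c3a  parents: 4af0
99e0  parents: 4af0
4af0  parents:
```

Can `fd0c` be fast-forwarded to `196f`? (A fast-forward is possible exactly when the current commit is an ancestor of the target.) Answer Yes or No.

Yes

A fast-forward from fd0c to 196f is possible iff fd0c is an ancestor of 196f.
Ancestors of 196f: {196f, 3e1a, 4a6e, 4af0, 647e, 6b98, 6c3a, 7ef6, 99e0, e59d, f480, fd0c}.
fd0c is among them, so fast-forward is possible.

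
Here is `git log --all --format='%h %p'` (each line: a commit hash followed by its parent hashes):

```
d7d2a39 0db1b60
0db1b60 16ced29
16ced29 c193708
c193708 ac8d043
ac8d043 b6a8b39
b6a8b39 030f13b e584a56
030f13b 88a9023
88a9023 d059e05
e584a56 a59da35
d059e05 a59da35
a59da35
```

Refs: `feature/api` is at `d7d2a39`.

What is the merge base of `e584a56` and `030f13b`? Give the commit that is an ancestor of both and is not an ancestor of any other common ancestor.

Ancestors of e584a56: {a59da35, e584a56}.
Ancestors of 030f13b: {030f13b, 88a9023, a59da35, d059e05}.
Common ancestors: {a59da35}.
The only common ancestor is a59da35, so it is the merge base.

a59da35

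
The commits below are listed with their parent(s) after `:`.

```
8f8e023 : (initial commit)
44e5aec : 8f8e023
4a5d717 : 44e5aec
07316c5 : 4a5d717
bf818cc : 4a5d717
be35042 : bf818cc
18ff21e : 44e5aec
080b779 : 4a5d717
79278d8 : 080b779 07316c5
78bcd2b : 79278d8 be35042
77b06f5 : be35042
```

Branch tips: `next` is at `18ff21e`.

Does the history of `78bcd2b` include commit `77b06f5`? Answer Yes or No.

No

Ancestors of 78bcd2b: {07316c5, 080b779, 44e5aec, 4a5d717, 78bcd2b, 79278d8, 8f8e023, be35042, bf818cc}.
77b06f5 is not in that set, so it is not an ancestor of 78bcd2b.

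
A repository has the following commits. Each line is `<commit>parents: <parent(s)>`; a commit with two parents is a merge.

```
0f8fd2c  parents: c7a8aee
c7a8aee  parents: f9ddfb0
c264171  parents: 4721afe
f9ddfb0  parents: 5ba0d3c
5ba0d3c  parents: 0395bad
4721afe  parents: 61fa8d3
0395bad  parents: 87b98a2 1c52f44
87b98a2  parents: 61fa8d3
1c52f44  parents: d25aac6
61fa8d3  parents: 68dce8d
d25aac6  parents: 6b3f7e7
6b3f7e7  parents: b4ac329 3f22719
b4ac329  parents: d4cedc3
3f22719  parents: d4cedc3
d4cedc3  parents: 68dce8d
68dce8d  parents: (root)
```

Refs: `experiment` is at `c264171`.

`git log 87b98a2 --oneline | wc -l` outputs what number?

Walking parent pointers from 87b98a2: reachable set = {61fa8d3, 68dce8d, 87b98a2}.
That is 3 commits.

3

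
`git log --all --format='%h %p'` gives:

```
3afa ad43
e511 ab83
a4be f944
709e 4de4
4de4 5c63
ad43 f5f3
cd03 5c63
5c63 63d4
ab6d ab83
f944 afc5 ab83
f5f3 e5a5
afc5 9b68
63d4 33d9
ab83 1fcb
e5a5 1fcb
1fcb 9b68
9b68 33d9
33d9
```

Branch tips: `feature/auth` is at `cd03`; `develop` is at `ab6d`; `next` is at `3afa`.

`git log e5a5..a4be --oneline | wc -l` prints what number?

Reachable from a4be: {1fcb, 33d9, 9b68, a4be, ab83, afc5, f944}.
Reachable from e5a5: {1fcb, 33d9, 9b68, e5a5}.
In a4be's history but not e5a5's: {a4be, ab83, afc5, f944} — 4 commits.

4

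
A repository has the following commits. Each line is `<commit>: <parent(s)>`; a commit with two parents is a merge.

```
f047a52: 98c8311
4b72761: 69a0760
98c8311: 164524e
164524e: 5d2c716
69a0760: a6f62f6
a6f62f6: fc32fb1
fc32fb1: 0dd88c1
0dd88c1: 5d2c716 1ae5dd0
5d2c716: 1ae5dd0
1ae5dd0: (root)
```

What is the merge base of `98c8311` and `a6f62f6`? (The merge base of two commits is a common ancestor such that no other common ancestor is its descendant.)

Ancestors of 98c8311: {164524e, 1ae5dd0, 5d2c716, 98c8311}.
Ancestors of a6f62f6: {0dd88c1, 1ae5dd0, 5d2c716, a6f62f6, fc32fb1}.
Common ancestors: {1ae5dd0, 5d2c716}.
Among these, 5d2c716 is not an ancestor of any other common ancestor — it is the merge base.

5d2c716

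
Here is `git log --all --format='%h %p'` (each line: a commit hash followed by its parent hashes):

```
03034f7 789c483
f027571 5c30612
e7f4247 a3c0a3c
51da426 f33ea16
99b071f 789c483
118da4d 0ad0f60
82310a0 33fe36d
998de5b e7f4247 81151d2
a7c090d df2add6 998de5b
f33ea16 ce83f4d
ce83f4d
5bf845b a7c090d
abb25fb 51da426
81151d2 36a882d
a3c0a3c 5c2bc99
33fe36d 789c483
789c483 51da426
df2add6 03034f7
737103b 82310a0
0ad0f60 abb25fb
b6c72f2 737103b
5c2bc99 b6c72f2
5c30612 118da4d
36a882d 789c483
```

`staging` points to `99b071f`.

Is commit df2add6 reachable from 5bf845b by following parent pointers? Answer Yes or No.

Yes

Ancestors of 5bf845b (commits reachable by following parents): {03034f7, 33fe36d, 36a882d, 51da426, 5bf845b, 5c2bc99, 737103b, 789c483, 81151d2, 82310a0, 998de5b, a3c0a3c, a7c090d, b6c72f2, ce83f4d, df2add6, e7f4247, f33ea16}.
df2add6 is in that set, so it is an ancestor of 5bf845b.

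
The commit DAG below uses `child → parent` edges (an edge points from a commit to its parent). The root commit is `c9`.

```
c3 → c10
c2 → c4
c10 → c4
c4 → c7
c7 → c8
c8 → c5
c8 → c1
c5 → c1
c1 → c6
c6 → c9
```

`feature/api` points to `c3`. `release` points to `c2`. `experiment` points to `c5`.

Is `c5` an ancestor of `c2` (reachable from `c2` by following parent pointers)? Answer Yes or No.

Ancestors of c2 (commits reachable by following parents): {c1, c2, c4, c5, c6, c7, c8, c9}.
c5 is in that set, so it is an ancestor of c2.

Yes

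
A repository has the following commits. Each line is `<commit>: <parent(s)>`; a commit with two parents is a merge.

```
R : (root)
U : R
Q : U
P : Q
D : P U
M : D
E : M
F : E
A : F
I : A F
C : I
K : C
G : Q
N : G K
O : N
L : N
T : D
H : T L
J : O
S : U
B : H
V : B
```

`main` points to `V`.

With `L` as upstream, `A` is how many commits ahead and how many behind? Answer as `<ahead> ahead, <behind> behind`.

0 ahead, 6 behind

Reachable from A: {A, D, E, F, M, P, Q, R, U}.
Reachable from L: {A, C, D, E, F, G, I, K, L, M, N, P, Q, R, U}.
Only in A's history (ahead): {} — 0.
Only in L's history (behind): {C, G, I, K, L, N} — 6.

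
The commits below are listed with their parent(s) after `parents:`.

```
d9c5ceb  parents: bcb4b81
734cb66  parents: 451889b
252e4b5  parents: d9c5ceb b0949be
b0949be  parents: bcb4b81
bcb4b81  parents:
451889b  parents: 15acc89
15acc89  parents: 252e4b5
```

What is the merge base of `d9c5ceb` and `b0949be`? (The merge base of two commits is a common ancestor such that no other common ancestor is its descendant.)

bcb4b81

Ancestors of d9c5ceb: {bcb4b81, d9c5ceb}.
Ancestors of b0949be: {b0949be, bcb4b81}.
Common ancestors: {bcb4b81}.
The only common ancestor is bcb4b81, so it is the merge base.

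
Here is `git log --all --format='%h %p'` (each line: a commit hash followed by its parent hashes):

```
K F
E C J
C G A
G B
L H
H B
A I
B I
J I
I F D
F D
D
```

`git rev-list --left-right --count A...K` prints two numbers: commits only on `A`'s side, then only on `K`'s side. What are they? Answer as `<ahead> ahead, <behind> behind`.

Reachable from A: {A, D, F, I}.
Reachable from K: {D, F, K}.
Only in A's history (ahead): {A, I} — 2.
Only in K's history (behind): {K} — 1.

2 ahead, 1 behind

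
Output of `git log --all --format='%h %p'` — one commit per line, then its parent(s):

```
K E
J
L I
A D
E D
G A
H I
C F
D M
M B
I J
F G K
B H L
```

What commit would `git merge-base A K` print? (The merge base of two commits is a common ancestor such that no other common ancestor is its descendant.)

D

Ancestors of A: {A, B, D, H, I, J, L, M}.
Ancestors of K: {B, D, E, H, I, J, K, L, M}.
Common ancestors: {B, D, H, I, J, L, M}.
Among these, D is not an ancestor of any other common ancestor — it is the merge base.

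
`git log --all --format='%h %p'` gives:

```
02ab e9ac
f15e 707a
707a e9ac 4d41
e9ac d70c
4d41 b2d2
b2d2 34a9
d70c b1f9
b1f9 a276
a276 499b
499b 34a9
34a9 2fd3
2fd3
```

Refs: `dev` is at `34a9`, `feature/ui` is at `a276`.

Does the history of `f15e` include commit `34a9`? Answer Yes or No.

Yes

Ancestors of f15e (commits reachable by following parents): {2fd3, 34a9, 499b, 4d41, 707a, a276, b1f9, b2d2, d70c, e9ac, f15e}.
34a9 is in that set, so it is an ancestor of f15e.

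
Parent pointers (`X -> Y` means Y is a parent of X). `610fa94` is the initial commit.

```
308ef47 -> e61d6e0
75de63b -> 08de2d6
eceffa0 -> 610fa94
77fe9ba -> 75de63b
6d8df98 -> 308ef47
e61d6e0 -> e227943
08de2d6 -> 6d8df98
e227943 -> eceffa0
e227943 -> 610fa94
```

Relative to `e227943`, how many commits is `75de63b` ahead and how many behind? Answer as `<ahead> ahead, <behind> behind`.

Reachable from 75de63b: {08de2d6, 308ef47, 610fa94, 6d8df98, 75de63b, e227943, e61d6e0, eceffa0}.
Reachable from e227943: {610fa94, e227943, eceffa0}.
Only in 75de63b's history (ahead): {08de2d6, 308ef47, 6d8df98, 75de63b, e61d6e0} — 5.
Only in e227943's history (behind): {} — 0.

5 ahead, 0 behind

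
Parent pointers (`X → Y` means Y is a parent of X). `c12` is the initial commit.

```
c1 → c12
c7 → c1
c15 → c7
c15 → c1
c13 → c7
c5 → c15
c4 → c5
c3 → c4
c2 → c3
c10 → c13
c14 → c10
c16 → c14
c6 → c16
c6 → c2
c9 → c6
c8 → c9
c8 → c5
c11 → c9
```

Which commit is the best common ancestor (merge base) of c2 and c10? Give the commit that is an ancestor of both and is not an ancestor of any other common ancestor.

c7

Ancestors of c2: {c1, c12, c15, c2, c3, c4, c5, c7}.
Ancestors of c10: {c1, c10, c12, c13, c7}.
Common ancestors: {c1, c12, c7}.
Among these, c7 is not an ancestor of any other common ancestor — it is the merge base.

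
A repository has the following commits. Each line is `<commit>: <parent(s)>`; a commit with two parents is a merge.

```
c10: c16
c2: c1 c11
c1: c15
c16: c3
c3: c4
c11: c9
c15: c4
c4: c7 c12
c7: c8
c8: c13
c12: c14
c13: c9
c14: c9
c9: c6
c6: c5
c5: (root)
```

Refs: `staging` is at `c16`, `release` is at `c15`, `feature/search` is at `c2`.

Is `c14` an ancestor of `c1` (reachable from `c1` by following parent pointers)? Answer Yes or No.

Yes

Ancestors of c1 (commits reachable by following parents): {c1, c12, c13, c14, c15, c4, c5, c6, c7, c8, c9}.
c14 is in that set, so it is an ancestor of c1.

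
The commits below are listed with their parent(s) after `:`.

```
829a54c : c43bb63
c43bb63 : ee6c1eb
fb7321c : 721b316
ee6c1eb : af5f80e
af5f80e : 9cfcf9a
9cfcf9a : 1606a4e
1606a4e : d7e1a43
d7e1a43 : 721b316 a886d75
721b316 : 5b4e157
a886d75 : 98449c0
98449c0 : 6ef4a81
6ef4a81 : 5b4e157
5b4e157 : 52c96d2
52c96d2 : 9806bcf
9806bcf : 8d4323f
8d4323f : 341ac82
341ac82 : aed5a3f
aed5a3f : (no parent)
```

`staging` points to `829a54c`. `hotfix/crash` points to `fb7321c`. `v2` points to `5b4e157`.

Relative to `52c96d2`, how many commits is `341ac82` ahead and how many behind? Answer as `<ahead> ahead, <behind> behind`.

Reachable from 341ac82: {341ac82, aed5a3f}.
Reachable from 52c96d2: {341ac82, 52c96d2, 8d4323f, 9806bcf, aed5a3f}.
Only in 341ac82's history (ahead): {} — 0.
Only in 52c96d2's history (behind): {52c96d2, 8d4323f, 9806bcf} — 3.

0 ahead, 3 behind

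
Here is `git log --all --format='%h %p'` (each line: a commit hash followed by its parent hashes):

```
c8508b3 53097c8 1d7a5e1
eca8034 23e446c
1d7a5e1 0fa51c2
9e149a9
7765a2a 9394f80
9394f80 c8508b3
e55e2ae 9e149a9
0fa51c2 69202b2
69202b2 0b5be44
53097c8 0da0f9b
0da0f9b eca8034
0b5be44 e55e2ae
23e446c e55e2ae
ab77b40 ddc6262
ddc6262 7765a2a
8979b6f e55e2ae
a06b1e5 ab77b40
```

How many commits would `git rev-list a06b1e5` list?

16

Walking parent pointers from a06b1e5: reachable set = {0b5be44, 0da0f9b, 0fa51c2, 1d7a5e1, 23e446c, 53097c8, 69202b2, 7765a2a, 9394f80, 9e149a9, a06b1e5, ab77b40, c8508b3, ddc6262, e55e2ae, eca8034}.
That is 16 commits.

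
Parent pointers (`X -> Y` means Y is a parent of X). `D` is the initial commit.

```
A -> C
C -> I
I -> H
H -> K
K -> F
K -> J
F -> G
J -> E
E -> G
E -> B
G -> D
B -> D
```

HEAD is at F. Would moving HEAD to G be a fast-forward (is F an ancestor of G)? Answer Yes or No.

No

A fast-forward from F to G is possible iff F is an ancestor of G.
Ancestors of G: {D, G}.
F is not among them, so fast-forward is not possible.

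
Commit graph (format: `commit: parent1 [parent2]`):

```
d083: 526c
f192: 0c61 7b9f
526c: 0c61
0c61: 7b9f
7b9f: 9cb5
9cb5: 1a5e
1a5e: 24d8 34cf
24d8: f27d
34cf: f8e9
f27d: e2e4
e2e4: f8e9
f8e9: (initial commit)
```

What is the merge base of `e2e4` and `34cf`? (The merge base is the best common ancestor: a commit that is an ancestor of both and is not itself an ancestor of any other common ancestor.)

Ancestors of e2e4: {e2e4, f8e9}.
Ancestors of 34cf: {34cf, f8e9}.
Common ancestors: {f8e9}.
The only common ancestor is f8e9, so it is the merge base.

f8e9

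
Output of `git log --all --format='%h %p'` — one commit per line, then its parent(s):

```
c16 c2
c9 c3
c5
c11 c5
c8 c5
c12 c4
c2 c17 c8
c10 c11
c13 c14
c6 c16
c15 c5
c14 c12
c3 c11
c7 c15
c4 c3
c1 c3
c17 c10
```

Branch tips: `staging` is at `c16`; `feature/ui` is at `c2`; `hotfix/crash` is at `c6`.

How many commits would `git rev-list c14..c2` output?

4

Reachable from c2: {c10, c11, c17, c2, c5, c8}.
Reachable from c14: {c11, c12, c14, c3, c4, c5}.
In c2's history but not c14's: {c10, c17, c2, c8} — 4 commits.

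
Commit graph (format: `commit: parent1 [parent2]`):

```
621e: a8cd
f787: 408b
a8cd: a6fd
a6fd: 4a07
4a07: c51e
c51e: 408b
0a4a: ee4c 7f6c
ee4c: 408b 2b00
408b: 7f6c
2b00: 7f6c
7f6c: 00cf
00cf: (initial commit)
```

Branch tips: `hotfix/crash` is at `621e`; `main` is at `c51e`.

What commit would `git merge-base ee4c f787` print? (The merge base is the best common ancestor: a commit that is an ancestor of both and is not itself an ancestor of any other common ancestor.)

Ancestors of ee4c: {00cf, 2b00, 408b, 7f6c, ee4c}.
Ancestors of f787: {00cf, 408b, 7f6c, f787}.
Common ancestors: {00cf, 408b, 7f6c}.
Among these, 408b is not an ancestor of any other common ancestor — it is the merge base.

408b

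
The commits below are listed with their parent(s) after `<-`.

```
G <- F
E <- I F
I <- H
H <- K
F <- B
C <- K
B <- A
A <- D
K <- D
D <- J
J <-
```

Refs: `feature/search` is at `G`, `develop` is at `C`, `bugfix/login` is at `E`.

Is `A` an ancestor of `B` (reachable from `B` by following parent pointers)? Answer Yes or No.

Yes

Ancestors of B (commits reachable by following parents): {A, B, D, J}.
A is in that set, so it is an ancestor of B.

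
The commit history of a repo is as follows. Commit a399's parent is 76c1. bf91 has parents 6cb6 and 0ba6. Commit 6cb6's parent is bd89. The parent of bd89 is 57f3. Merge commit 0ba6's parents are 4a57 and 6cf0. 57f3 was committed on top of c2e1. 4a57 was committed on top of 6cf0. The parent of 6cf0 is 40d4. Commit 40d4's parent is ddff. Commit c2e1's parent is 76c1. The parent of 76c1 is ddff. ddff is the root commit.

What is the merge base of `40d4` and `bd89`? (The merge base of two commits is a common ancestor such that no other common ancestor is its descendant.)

ddff

Ancestors of 40d4: {40d4, ddff}.
Ancestors of bd89: {57f3, 76c1, bd89, c2e1, ddff}.
Common ancestors: {ddff}.
The only common ancestor is ddff, so it is the merge base.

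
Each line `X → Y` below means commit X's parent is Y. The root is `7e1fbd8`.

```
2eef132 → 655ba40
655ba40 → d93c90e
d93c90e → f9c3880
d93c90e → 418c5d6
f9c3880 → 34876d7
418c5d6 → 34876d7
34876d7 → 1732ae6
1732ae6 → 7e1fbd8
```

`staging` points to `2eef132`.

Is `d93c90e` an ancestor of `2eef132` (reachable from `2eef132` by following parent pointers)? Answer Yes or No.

Ancestors of 2eef132 (commits reachable by following parents): {1732ae6, 2eef132, 34876d7, 418c5d6, 655ba40, 7e1fbd8, d93c90e, f9c3880}.
d93c90e is in that set, so it is an ancestor of 2eef132.

Yes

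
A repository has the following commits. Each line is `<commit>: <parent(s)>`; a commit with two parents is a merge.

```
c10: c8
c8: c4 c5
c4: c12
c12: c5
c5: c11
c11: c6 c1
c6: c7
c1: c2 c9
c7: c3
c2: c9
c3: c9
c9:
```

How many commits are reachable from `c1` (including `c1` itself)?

3

Walking parent pointers from c1: reachable set = {c1, c2, c9}.
That is 3 commits.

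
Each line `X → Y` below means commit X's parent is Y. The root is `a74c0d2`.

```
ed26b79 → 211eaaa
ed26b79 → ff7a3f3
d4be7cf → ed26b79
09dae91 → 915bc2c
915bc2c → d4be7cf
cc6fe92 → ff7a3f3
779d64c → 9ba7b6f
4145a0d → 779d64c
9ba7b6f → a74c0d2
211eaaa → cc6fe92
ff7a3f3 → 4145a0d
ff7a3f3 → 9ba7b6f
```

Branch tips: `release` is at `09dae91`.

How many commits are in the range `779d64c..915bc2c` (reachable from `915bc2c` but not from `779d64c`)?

Reachable from 915bc2c: {211eaaa, 4145a0d, 779d64c, 915bc2c, 9ba7b6f, a74c0d2, cc6fe92, d4be7cf, ed26b79, ff7a3f3}.
Reachable from 779d64c: {779d64c, 9ba7b6f, a74c0d2}.
In 915bc2c's history but not 779d64c's: {211eaaa, 4145a0d, 915bc2c, cc6fe92, d4be7cf, ed26b79, ff7a3f3} — 7 commits.

7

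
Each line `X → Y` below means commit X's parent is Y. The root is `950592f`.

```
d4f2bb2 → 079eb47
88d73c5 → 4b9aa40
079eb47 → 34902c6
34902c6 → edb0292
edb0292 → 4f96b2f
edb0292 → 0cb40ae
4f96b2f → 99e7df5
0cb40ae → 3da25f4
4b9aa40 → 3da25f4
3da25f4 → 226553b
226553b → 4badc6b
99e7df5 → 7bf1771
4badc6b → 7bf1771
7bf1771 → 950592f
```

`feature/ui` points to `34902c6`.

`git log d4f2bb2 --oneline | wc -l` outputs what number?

Walking parent pointers from d4f2bb2: reachable set = {079eb47, 0cb40ae, 226553b, 34902c6, 3da25f4, 4badc6b, 4f96b2f, 7bf1771, 950592f, 99e7df5, d4f2bb2, edb0292}.
That is 12 commits.

12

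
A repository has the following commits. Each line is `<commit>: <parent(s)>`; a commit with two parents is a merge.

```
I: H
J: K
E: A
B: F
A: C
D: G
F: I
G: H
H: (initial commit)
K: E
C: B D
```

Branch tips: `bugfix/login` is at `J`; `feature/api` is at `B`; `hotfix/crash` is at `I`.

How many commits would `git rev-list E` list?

Walking parent pointers from E: reachable set = {A, B, C, D, E, F, G, H, I}.
That is 9 commits.

9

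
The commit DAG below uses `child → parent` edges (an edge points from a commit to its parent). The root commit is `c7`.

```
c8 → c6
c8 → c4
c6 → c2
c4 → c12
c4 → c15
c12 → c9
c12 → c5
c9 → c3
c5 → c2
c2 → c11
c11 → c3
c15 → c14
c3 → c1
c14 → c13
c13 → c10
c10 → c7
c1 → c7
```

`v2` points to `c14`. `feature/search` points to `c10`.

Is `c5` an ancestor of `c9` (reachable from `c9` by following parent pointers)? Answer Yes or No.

No

Ancestors of c9: {c1, c3, c7, c9}.
c5 is not in that set, so it is not an ancestor of c9.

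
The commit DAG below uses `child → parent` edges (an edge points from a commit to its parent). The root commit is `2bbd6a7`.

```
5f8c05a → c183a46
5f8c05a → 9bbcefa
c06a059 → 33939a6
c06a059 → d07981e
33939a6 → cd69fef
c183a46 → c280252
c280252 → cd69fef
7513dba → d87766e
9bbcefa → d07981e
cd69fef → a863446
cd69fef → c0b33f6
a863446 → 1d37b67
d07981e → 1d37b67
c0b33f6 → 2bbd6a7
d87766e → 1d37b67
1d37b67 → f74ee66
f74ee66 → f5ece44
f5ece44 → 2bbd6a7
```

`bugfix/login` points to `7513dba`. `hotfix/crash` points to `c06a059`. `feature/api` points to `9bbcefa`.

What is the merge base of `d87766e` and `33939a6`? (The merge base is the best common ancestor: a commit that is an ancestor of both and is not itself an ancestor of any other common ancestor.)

1d37b67

Ancestors of d87766e: {1d37b67, 2bbd6a7, d87766e, f5ece44, f74ee66}.
Ancestors of 33939a6: {1d37b67, 2bbd6a7, 33939a6, a863446, c0b33f6, cd69fef, f5ece44, f74ee66}.
Common ancestors: {1d37b67, 2bbd6a7, f5ece44, f74ee66}.
Among these, 1d37b67 is not an ancestor of any other common ancestor — it is the merge base.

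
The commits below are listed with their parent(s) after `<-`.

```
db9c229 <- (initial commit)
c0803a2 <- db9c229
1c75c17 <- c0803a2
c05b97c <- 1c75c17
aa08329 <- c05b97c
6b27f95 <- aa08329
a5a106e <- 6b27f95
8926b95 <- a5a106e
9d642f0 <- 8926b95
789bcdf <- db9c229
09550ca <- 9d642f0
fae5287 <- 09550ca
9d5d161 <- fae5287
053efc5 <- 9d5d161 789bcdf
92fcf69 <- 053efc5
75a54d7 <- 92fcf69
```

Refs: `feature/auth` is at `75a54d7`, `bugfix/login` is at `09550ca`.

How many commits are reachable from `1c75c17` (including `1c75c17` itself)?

Walking parent pointers from 1c75c17: reachable set = {1c75c17, c0803a2, db9c229}.
That is 3 commits.

3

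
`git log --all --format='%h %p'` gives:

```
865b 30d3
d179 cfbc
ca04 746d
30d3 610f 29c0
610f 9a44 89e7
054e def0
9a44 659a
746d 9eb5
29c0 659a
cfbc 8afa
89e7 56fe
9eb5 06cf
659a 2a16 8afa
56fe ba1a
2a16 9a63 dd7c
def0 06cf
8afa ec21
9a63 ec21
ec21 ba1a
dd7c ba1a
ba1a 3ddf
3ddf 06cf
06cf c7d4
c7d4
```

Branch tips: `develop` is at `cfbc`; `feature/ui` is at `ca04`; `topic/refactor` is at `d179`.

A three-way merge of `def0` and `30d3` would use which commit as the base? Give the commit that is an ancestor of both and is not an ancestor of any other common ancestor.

Ancestors of def0: {06cf, c7d4, def0}.
Ancestors of 30d3: {06cf, 29c0, 2a16, 30d3, 3ddf, 56fe, 610f, 659a, 89e7, 8afa, 9a44, 9a63, ba1a, c7d4, dd7c, ec21}.
Common ancestors: {06cf, c7d4}.
Among these, 06cf is not an ancestor of any other common ancestor — it is the merge base.

06cf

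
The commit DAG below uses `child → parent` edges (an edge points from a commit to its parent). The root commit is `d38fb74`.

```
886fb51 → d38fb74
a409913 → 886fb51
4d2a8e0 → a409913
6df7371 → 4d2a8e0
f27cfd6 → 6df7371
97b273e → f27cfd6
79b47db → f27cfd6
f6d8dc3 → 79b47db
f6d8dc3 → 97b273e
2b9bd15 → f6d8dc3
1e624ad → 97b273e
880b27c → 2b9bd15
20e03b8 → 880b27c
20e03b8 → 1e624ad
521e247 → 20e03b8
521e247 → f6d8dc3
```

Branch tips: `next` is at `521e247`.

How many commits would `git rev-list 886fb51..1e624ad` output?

6

Reachable from 1e624ad: {1e624ad, 4d2a8e0, 6df7371, 886fb51, 97b273e, a409913, d38fb74, f27cfd6}.
Reachable from 886fb51: {886fb51, d38fb74}.
In 1e624ad's history but not 886fb51's: {1e624ad, 4d2a8e0, 6df7371, 97b273e, a409913, f27cfd6} — 6 commits.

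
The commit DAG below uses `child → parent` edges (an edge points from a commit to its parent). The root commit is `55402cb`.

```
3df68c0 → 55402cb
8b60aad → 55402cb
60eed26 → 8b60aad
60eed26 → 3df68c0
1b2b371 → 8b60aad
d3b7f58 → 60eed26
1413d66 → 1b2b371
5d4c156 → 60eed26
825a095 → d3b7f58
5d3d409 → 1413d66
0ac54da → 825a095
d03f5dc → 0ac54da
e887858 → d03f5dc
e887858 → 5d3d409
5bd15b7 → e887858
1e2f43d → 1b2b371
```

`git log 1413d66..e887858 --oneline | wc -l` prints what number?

Reachable from e887858: {0ac54da, 1413d66, 1b2b371, 3df68c0, 55402cb, 5d3d409, 60eed26, 825a095, 8b60aad, d03f5dc, d3b7f58, e887858}.
Reachable from 1413d66: {1413d66, 1b2b371, 55402cb, 8b60aad}.
In e887858's history but not 1413d66's: {0ac54da, 3df68c0, 5d3d409, 60eed26, 825a095, d03f5dc, d3b7f58, e887858} — 8 commits.

8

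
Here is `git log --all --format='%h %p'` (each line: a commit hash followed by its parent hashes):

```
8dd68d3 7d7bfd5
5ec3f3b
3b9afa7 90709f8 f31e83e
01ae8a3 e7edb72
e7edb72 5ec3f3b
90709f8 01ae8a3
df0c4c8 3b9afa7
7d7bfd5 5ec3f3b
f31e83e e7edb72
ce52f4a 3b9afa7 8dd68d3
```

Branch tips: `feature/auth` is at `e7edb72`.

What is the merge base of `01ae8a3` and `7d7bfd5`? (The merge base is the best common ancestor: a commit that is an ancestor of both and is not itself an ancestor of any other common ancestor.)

5ec3f3b

Ancestors of 01ae8a3: {01ae8a3, 5ec3f3b, e7edb72}.
Ancestors of 7d7bfd5: {5ec3f3b, 7d7bfd5}.
Common ancestors: {5ec3f3b}.
The only common ancestor is 5ec3f3b, so it is the merge base.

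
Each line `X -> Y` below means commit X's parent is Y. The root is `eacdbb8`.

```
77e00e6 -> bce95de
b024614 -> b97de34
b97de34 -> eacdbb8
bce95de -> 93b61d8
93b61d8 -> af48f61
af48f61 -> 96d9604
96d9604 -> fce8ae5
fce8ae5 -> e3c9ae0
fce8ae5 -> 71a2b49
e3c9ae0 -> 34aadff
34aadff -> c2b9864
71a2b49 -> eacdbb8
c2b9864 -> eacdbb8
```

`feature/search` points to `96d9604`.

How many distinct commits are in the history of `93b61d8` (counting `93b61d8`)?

Walking parent pointers from 93b61d8: reachable set = {34aadff, 71a2b49, 93b61d8, 96d9604, af48f61, c2b9864, e3c9ae0, eacdbb8, fce8ae5}.
That is 9 commits.

9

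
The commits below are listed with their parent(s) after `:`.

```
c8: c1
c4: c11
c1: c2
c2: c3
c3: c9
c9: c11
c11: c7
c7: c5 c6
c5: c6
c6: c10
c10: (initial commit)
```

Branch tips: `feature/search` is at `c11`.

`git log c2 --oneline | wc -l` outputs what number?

8

Walking parent pointers from c2: reachable set = {c10, c11, c2, c3, c5, c6, c7, c9}.
That is 8 commits.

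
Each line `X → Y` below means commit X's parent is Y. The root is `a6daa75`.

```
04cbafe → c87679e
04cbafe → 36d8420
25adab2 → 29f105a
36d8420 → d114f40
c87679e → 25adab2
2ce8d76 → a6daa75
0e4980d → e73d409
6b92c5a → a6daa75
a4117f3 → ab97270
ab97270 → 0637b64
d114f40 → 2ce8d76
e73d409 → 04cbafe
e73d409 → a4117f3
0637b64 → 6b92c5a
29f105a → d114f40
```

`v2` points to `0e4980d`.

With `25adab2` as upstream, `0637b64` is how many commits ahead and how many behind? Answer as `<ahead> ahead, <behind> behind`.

2 ahead, 4 behind

Reachable from 0637b64: {0637b64, 6b92c5a, a6daa75}.
Reachable from 25adab2: {25adab2, 29f105a, 2ce8d76, a6daa75, d114f40}.
Only in 0637b64's history (ahead): {0637b64, 6b92c5a} — 2.
Only in 25adab2's history (behind): {25adab2, 29f105a, 2ce8d76, d114f40} — 4.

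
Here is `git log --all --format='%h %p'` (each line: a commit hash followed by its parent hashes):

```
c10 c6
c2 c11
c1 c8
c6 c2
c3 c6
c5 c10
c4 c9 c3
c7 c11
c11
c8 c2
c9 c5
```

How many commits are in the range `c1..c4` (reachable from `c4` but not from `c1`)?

Reachable from c4: {c10, c11, c2, c3, c4, c5, c6, c9}.
Reachable from c1: {c1, c11, c2, c8}.
In c4's history but not c1's: {c10, c3, c4, c5, c6, c9} — 6 commits.

6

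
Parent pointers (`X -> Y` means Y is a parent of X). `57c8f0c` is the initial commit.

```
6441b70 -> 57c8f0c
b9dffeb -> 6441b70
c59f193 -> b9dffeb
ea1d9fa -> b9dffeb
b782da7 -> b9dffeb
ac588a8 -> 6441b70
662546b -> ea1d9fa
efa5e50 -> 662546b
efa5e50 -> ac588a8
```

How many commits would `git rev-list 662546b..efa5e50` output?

Reachable from efa5e50: {57c8f0c, 6441b70, 662546b, ac588a8, b9dffeb, ea1d9fa, efa5e50}.
Reachable from 662546b: {57c8f0c, 6441b70, 662546b, b9dffeb, ea1d9fa}.
In efa5e50's history but not 662546b's: {ac588a8, efa5e50} — 2 commits.

2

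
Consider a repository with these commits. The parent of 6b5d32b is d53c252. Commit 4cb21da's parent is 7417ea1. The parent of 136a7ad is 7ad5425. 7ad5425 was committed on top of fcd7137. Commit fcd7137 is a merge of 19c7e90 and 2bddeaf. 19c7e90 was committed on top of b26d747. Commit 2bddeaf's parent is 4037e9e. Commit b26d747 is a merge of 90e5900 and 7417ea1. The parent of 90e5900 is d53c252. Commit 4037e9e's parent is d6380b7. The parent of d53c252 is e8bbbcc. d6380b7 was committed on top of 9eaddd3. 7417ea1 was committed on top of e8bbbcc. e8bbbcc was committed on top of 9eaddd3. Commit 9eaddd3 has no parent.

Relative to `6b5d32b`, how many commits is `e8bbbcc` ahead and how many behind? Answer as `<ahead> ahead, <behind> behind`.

0 ahead, 2 behind

Reachable from e8bbbcc: {9eaddd3, e8bbbcc}.
Reachable from 6b5d32b: {6b5d32b, 9eaddd3, d53c252, e8bbbcc}.
Only in e8bbbcc's history (ahead): {} — 0.
Only in 6b5d32b's history (behind): {6b5d32b, d53c252} — 2.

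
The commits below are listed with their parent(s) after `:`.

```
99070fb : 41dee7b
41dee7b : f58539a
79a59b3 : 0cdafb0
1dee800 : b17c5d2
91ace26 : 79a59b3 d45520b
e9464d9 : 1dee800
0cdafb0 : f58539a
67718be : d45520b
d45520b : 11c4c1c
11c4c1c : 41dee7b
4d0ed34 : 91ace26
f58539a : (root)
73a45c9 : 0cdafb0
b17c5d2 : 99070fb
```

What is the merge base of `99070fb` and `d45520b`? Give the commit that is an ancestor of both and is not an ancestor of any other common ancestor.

Ancestors of 99070fb: {41dee7b, 99070fb, f58539a}.
Ancestors of d45520b: {11c4c1c, 41dee7b, d45520b, f58539a}.
Common ancestors: {41dee7b, f58539a}.
Among these, 41dee7b is not an ancestor of any other common ancestor — it is the merge base.

41dee7b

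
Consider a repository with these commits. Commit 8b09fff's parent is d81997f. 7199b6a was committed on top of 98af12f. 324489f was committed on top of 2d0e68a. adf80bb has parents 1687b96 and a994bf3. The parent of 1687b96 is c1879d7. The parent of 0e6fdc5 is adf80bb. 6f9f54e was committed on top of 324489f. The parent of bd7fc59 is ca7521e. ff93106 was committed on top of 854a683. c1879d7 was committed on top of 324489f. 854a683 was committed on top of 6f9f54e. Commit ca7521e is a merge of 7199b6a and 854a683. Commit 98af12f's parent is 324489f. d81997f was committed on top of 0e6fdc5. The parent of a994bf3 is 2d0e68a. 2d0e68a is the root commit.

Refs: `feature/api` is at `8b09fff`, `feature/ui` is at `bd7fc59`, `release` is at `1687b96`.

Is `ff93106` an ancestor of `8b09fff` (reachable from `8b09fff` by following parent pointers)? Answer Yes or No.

No

Ancestors of 8b09fff: {0e6fdc5, 1687b96, 2d0e68a, 324489f, 8b09fff, a994bf3, adf80bb, c1879d7, d81997f}.
ff93106 is not in that set, so it is not an ancestor of 8b09fff.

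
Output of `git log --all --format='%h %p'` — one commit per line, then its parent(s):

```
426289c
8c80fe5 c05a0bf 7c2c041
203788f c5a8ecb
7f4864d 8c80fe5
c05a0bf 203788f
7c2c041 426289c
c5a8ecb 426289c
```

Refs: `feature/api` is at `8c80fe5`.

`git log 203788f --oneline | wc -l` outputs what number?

3

Walking parent pointers from 203788f: reachable set = {203788f, 426289c, c5a8ecb}.
That is 3 commits.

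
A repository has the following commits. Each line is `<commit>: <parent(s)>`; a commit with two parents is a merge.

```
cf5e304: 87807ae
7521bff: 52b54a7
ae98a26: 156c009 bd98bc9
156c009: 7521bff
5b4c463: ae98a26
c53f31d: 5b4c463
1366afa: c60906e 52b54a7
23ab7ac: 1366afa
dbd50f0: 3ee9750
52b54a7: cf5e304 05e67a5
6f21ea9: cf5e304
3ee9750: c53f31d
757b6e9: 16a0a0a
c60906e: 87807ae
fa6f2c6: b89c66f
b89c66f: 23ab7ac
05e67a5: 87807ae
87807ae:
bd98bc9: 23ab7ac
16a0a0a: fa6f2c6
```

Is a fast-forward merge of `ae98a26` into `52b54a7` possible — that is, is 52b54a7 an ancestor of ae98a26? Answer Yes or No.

Yes

A fast-forward from 52b54a7 to ae98a26 is possible iff 52b54a7 is an ancestor of ae98a26.
Ancestors of ae98a26: {05e67a5, 1366afa, 156c009, 23ab7ac, 52b54a7, 7521bff, 87807ae, ae98a26, bd98bc9, c60906e, cf5e304}.
52b54a7 is among them, so fast-forward is possible.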